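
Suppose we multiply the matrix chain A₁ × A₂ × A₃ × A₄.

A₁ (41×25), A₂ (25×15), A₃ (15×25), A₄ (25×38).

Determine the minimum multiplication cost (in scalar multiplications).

52995

Adjacent pairs: A₁A₂ = 41·25·15 = 15375; A₂A₃ = 25·15·25 = 9375; A₃A₄ = 15·25·38 = 14250.
Length 3: A₁..A₃: k=1: 0+9375+41·25·25=35000; k=2: 15375+0+41·15·25=30750 → min 30750 | A₂..A₄: k=2: 0+14250+25·15·38=28500; k=3: 9375+0+25·25·38=33125 → min 28500.
Length 4: A₁..A₄: k=1: 0+28500+41·25·38=67450; k=2: 15375+14250+41·15·38=52995; k=3: 30750+0+41·25·38=69700 → min 52995.
Optimal order: ((A₁ × A₂) × (A₃ × A₄)) with cost 52995.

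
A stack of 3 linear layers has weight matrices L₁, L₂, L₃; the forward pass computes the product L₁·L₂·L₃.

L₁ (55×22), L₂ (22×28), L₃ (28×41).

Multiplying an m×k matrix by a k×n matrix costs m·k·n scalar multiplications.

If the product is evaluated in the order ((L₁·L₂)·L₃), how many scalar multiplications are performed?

(L₁·L₂): 55×22 by 22×28 → 55×28, cost 55·22·28 = 33880
((L₁·L₂)·L₃): 55×28 by 28×41 → 55×41, cost 55·28·41 = 63140; cumulative 97020
Total: 97020 scalar multiplications.

97020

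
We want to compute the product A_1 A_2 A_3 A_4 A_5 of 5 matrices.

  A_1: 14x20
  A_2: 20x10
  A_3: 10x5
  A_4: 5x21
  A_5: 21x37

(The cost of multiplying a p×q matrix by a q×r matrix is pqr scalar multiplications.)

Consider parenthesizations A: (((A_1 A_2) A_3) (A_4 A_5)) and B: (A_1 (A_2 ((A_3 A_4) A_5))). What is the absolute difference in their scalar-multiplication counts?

16605

Order A = (((A_1 A_2) A_3) (A_4 A_5)): (A_1 A_2): 14×20 by 20×10 → 14×10, cost 14·20·10 = 2800; ((A_1 A_2) A_3): 14×10 by 10×5 → 14×5, cost 14·10·5 = 700; cumulative 3500; (A_4 A_5): 5×21 by 21×37 → 5×37, cost 5·21·37 = 3885; (((A_1 A_2) A_3) (A_4 A_5)): 14×5 by 5×37 → 14×37, cost 14·5·37 = 2590; cumulative 9975. Total 9975.
Order B = (A_1 (A_2 ((A_3 A_4) A_5))): (A_3 A_4): 10×5 by 5×21 → 10×21, cost 10·5·21 = 1050; ((A_3 A_4) A_5): 10×21 by 21×37 → 10×37, cost 10·21·37 = 7770; cumulative 8820; (A_2 ((A_3 A_4) A_5)): 20×10 by 10×37 → 20×37, cost 20·10·37 = 7400; cumulative 16220; (A_1 (A_2 ((A_3 A_4) A_5))): 14×20 by 20×37 → 14×37, cost 14·20·37 = 10360; cumulative 26580. Total 26580.
Difference: |9975 − 26580| = 16605.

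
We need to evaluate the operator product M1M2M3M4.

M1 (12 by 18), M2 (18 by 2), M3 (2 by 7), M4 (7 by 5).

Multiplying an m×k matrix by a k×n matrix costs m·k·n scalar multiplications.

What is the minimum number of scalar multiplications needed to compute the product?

622

Adjacent pairs: M1M2 = 12·18·2 = 432; M2M3 = 18·2·7 = 252; M3M4 = 2·7·5 = 70.
Length 3: M1..M3: k=1: 0+252+12·18·7=1764; k=2: 432+0+12·2·7=600 → min 600 | M2..M4: k=2: 0+70+18·2·5=250; k=3: 252+0+18·7·5=882 → min 250.
Length 4: M1..M4: k=1: 0+250+12·18·5=1330; k=2: 432+70+12·2·5=622; k=3: 600+0+12·7·5=1020 → min 622.
Optimal order: ((M1M2)(M3M4)) with cost 622.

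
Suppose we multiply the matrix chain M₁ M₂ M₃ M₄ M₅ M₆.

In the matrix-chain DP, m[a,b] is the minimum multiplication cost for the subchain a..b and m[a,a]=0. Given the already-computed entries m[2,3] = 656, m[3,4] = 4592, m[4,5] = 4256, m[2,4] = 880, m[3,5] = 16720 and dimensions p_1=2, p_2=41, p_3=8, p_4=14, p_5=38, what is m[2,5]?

1944

m[2,5] = min over k∈[2,4] of m[2,k]+m[k+1,5]+p_{1}·p_k·p_{5}.
k=2: 0 + 16720 + 2·41·38 = 19836; k=3: 656 + 4256 + 2·8·38 = 5520; k=4: 880 + 0 + 2·14·38 = 1944.
Minimum: 1944 at k=4.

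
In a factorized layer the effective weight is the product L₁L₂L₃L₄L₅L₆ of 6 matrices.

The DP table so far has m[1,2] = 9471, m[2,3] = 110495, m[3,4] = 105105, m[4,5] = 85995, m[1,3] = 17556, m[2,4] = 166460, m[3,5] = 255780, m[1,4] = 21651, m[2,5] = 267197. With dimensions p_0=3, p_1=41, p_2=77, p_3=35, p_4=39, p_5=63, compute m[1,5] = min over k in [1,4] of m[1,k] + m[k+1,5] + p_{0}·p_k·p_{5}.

m[1,5] = min over k∈[1,4] of m[1,k]+m[k+1,5]+p_{0}·p_k·p_{5}.
k=1: 0 + 267197 + 3·41·63 = 274946; k=2: 9471 + 255780 + 3·77·63 = 279804; k=3: 17556 + 85995 + 3·35·63 = 110166; k=4: 21651 + 0 + 3·39·63 = 29022.
Minimum: 29022 at k=4.

29022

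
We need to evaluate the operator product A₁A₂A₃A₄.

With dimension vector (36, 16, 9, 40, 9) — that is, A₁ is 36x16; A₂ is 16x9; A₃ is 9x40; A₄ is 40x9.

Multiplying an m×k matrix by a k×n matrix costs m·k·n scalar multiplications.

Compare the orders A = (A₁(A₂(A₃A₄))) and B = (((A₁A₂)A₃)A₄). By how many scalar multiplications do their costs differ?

Order A = (A₁(A₂(A₃A₄))): (A₃A₄): 9×40 by 40×9 → 9×9, cost 9·40·9 = 3240; (A₂(A₃A₄)): 16×9 by 9×9 → 16×9, cost 16·9·9 = 1296; cumulative 4536; (A₁(A₂(A₃A₄))): 36×16 by 16×9 → 36×9, cost 36·16·9 = 5184; cumulative 9720. Total 9720.
Order B = (((A₁A₂)A₃)A₄): (A₁A₂): 36×16 by 16×9 → 36×9, cost 36·16·9 = 5184; ((A₁A₂)A₃): 36×9 by 9×40 → 36×40, cost 36·9·40 = 12960; cumulative 18144; (((A₁A₂)A₃)A₄): 36×40 by 40×9 → 36×9, cost 36·40·9 = 12960; cumulative 31104. Total 31104.
Difference: |9720 − 31104| = 21384.

21384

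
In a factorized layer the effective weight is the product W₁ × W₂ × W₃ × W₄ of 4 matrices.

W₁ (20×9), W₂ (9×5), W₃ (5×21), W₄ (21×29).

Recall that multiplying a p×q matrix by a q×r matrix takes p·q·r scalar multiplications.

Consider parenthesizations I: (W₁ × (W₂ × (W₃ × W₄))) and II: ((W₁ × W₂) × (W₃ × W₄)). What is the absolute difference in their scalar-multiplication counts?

Order I = (W₁ × (W₂ × (W₃ × W₄))): (W₃ × W₄): 5×21 by 21×29 → 5×29, cost 5·21·29 = 3045; (W₂ × (W₃ × W₄)): 9×5 by 5×29 → 9×29, cost 9·5·29 = 1305; cumulative 4350; (W₁ × (W₂ × (W₃ × W₄))): 20×9 by 9×29 → 20×29, cost 20·9·29 = 5220; cumulative 9570. Total 9570.
Order II = ((W₁ × W₂) × (W₃ × W₄)): (W₁ × W₂): 20×9 by 9×5 → 20×5, cost 20·9·5 = 900; (W₃ × W₄): 5×21 by 21×29 → 5×29, cost 5·21·29 = 3045; ((W₁ × W₂) × (W₃ × W₄)): 20×5 by 5×29 → 20×29, cost 20·5·29 = 2900; cumulative 6845. Total 6845.
Difference: |9570 − 6845| = 2725.

2725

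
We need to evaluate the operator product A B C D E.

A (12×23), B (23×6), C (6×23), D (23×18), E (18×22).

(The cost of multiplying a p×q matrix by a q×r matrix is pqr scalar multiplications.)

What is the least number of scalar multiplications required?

8100

Adjacent pairs: AB = 12·23·6 = 1656; BC = 23·6·23 = 3174; CD = 6·23·18 = 2484; DE = 23·18·22 = 9108.
Length 3: A..C: k=1: 0+3174+12·23·23=9522; k=2: 1656+0+12·6·23=3312 → min 3312 | B..D: k=2: 0+2484+23·6·18=4968; k=3: 3174+0+23·23·18=12696 → min 4968 | C..E: k=3: 0+9108+6·23·22=12144; k=4: 2484+0+6·18·22=4860 → min 4860.
Length 4: A..D: k=1: 0+4968+12·23·18=9936; k=2: 1656+2484+12·6·18=5436; k=3: 3312+0+12·23·18=8280 → min 5436 | B..E: k=2: 0+4860+23·6·22=7896; k=3: 3174+9108+23·23·22=23920; k=4: 4968+0+23·18·22=14076 → min 7896.
Length 5: A..E: k=1: 0+7896+12·23·22=13968; k=2: 1656+4860+12·6·22=8100; k=3: 3312+9108+12·23·22=18492; k=4: 5436+0+12·18·22=10188 → min 8100.
Optimal order: ((A B) ((C D) E)) with cost 8100.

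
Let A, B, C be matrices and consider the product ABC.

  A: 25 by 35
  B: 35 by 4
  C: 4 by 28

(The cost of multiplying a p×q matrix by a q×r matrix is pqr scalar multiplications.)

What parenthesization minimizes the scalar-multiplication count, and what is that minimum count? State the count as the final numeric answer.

6300

(A(BC)): cost 28420.
((AB)C): cost 6300.
Optimal: ((AB)C) with cost 6300.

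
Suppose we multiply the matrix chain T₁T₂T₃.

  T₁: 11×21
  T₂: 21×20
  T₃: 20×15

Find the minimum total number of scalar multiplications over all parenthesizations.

Order (T₁(T₂T₃)): (T₂T₃): 21×20 by 20×15 → 21×15, cost 21·20·15 = 6300; (T₁(T₂T₃)): 11×21 by 21×15 → 11×15, cost 11·21·15 = 3465; cumulative 9765. Total 9765.
Order ((T₁T₂)T₃): (T₁T₂): 11×21 by 21×20 → 11×20, cost 11·21·20 = 4620; ((T₁T₂)T₃): 11×20 by 20×15 → 11×15, cost 11·20·15 = 3300; cumulative 7920. Total 7920.
Minimum: 7920.

7920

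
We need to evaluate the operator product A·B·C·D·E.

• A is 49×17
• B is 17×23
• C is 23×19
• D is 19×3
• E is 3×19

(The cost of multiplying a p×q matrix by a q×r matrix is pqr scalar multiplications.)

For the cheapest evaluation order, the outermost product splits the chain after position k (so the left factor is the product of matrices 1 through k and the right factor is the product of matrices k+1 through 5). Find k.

4

Adjacent pairs: AB = 49·17·23 = 19159; BC = 17·23·19 = 7429; CD = 23·19·3 = 1311; DE = 19·3·19 = 1083.
Length 3: A..C: k=1: 0+7429+49·17·19=23256; k=2: 19159+0+49·23·19=40572 → min 23256 | B..D: k=2: 0+1311+17·23·3=2484; k=3: 7429+0+17·19·3=8398 → min 2484 | C..E: k=3: 0+1083+23·19·19=9386; k=4: 1311+0+23·3·19=2622 → min 2622.
Length 4: A..D: k=1: 0+2484+49·17·3=4983; k=2: 19159+1311+49·23·3=23851; k=3: 23256+0+49·19·3=26049 → min 4983 | B..E: k=2: 0+2622+17·23·19=10051; k=3: 7429+1083+17·19·19=14649; k=4: 2484+0+17·3·19=3453 → min 3453.
Top-level splits: k=1: (A..A)·(B..E) → 0+3453+49·17·19 = 19280; k=2: (A..B)·(C..E) → 19159+2622+49·23·19 = 43194; k=3: (A..C)·(D..E) → 23256+1083+49·19·19 = 42028; k=4: (A..D)·(E..E) → 4983+0+49·3·19 = 7776.
Best split is after D, i.e. k = 4.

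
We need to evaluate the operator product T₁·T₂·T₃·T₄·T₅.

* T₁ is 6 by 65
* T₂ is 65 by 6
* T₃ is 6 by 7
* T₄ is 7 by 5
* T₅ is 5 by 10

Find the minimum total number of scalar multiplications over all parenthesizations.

Adjacent pairs: T₁T₂ = 6·65·6 = 2340; T₂T₃ = 65·6·7 = 2730; T₃T₄ = 6·7·5 = 210; T₄T₅ = 7·5·10 = 350.
Length 3: T₁..T₃: k=1: 0+2730+6·65·7=5460; k=2: 2340+0+6·6·7=2592 → min 2592 | T₂..T₄: k=2: 0+210+65·6·5=2160; k=3: 2730+0+65·7·5=5005 → min 2160 | T₃..T₅: k=3: 0+350+6·7·10=770; k=4: 210+0+6·5·10=510 → min 510.
Length 4: T₁..T₄: k=1: 0+2160+6·65·5=4110; k=2: 2340+210+6·6·5=2730; k=3: 2592+0+6·7·5=2802 → min 2730 | T₂..T₅: k=2: 0+510+65·6·10=4410; k=3: 2730+350+65·7·10=7630; k=4: 2160+0+65·5·10=5410 → min 4410.
Length 5: T₁..T₅: k=1: 0+4410+6·65·10=8310; k=2: 2340+510+6·6·10=3210; k=3: 2592+350+6·7·10=3362; k=4: 2730+0+6·5·10=3030 → min 3030.
Optimal order: (((T₁·T₂)·(T₃·T₄))·T₅) with cost 3030.

3030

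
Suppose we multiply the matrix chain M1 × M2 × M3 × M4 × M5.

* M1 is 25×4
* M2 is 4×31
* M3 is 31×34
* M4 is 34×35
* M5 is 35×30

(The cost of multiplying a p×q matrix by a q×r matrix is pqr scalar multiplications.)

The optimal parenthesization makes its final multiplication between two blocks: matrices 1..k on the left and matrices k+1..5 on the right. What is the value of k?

Adjacent pairs: M1M2 = 25·4·31 = 3100; M2M3 = 4·31·34 = 4216; M3M4 = 31·34·35 = 36890; M4M5 = 34·35·30 = 35700.
Length 3: M1..M3: k=1: 0+4216+25·4·34=7616; k=2: 3100+0+25·31·34=29450 → min 7616 | M2..M4: k=2: 0+36890+4·31·35=41230; k=3: 4216+0+4·34·35=8976 → min 8976 | M3..M5: k=3: 0+35700+31·34·30=67320; k=4: 36890+0+31·35·30=69440 → min 67320.
Length 4: M1..M4: k=1: 0+8976+25·4·35=12476; k=2: 3100+36890+25·31·35=67115; k=3: 7616+0+25·34·35=37366 → min 12476 | M2..M5: k=2: 0+67320+4·31·30=71040; k=3: 4216+35700+4·34·30=43996; k=4: 8976+0+4·35·30=13176 → min 13176.
Top-level splits: k=1: (M1..M1)·(M2..M5) → 0+13176+25·4·30 = 16176; k=2: (M1..M2)·(M3..M5) → 3100+67320+25·31·30 = 93670; k=3: (M1..M3)·(M4..M5) → 7616+35700+25·34·30 = 68816; k=4: (M1..M4)·(M5..M5) → 12476+0+25·35·30 = 38726.
Best split is after M1, i.e. k = 1.

1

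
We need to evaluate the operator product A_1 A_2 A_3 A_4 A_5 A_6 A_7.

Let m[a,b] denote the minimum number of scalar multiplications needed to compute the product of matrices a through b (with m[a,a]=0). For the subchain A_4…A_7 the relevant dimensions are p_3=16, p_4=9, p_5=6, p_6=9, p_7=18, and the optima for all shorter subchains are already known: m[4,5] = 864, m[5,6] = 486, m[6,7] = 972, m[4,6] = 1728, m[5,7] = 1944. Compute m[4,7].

3564

m[4,7] = min over k∈[4,6] of m[4,k]+m[k+1,7]+p_{3}·p_k·p_{7}.
k=4: 0 + 1944 + 16·9·18 = 4536; k=5: 864 + 972 + 16·6·18 = 3564; k=6: 1728 + 0 + 16·9·18 = 4320.
Minimum: 3564 at k=5.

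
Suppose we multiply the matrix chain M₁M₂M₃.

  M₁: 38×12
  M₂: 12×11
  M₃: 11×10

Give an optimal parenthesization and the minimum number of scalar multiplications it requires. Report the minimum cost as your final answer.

5880

(M₁(M₂M₃)): cost 5880.
((M₁M₂)M₃): cost 9196.
Optimal: (M₁(M₂M₃)) with cost 5880.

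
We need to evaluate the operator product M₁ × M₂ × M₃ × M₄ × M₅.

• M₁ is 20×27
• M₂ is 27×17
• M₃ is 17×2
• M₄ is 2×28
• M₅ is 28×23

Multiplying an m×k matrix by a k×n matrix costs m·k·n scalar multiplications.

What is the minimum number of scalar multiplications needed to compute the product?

4206

Adjacent pairs: M₁M₂ = 20·27·17 = 9180; M₂M₃ = 27·17·2 = 918; M₃M₄ = 17·2·28 = 952; M₄M₅ = 2·28·23 = 1288.
Length 3: M₁..M₃: k=1: 0+918+20·27·2=1998; k=2: 9180+0+20·17·2=9860 → min 1998 | M₂..M₄: k=2: 0+952+27·17·28=13804; k=3: 918+0+27·2·28=2430 → min 2430 | M₃..M₅: k=3: 0+1288+17·2·23=2070; k=4: 952+0+17·28·23=11900 → min 2070.
Length 4: M₁..M₄: k=1: 0+2430+20·27·28=17550; k=2: 9180+952+20·17·28=19652; k=3: 1998+0+20·2·28=3118 → min 3118 | M₂..M₅: k=2: 0+2070+27·17·23=12627; k=3: 918+1288+27·2·23=3448; k=4: 2430+0+27·28·23=19818 → min 3448.
Length 5: M₁..M₅: k=1: 0+3448+20·27·23=15868; k=2: 9180+2070+20·17·23=19070; k=3: 1998+1288+20·2·23=4206; k=4: 3118+0+20·28·23=15998 → min 4206.
Optimal order: ((M₁ × (M₂ × M₃)) × (M₄ × M₅)) with cost 4206.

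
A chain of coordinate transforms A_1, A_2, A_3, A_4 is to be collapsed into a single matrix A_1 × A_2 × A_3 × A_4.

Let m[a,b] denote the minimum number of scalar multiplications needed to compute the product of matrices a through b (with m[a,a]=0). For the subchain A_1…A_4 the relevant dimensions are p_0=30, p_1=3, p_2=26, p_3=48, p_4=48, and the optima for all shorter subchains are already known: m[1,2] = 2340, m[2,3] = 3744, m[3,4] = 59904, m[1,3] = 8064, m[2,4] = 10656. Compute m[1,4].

m[1,4] = min over k∈[1,3] of m[1,k]+m[k+1,4]+p_{0}·p_k·p_{4}.
k=1: 0 + 10656 + 30·3·48 = 14976; k=2: 2340 + 59904 + 30·26·48 = 99684; k=3: 8064 + 0 + 30·48·48 = 77184.
Minimum: 14976 at k=1.

14976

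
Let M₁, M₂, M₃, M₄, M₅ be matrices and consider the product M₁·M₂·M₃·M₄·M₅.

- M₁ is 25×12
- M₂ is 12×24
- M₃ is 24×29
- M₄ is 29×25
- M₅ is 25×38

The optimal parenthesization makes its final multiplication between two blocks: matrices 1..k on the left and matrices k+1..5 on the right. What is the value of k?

1

Adjacent pairs: M₁M₂ = 25·12·24 = 7200; M₂M₃ = 12·24·29 = 8352; M₃M₄ = 24·29·25 = 17400; M₄M₅ = 29·25·38 = 27550.
Length 3: M₁..M₃: k=1: 0+8352+25·12·29=17052; k=2: 7200+0+25·24·29=24600 → min 17052 | M₂..M₄: k=2: 0+17400+12·24·25=24600; k=3: 8352+0+12·29·25=17052 → min 17052 | M₃..M₅: k=3: 0+27550+24·29·38=53998; k=4: 17400+0+24·25·38=40200 → min 40200.
Length 4: M₁..M₄: k=1: 0+17052+25·12·25=24552; k=2: 7200+17400+25·24·25=39600; k=3: 17052+0+25·29·25=35177 → min 24552 | M₂..M₅: k=2: 0+40200+12·24·38=51144; k=3: 8352+27550+12·29·38=49126; k=4: 17052+0+12·25·38=28452 → min 28452.
Top-level splits: k=1: (M₁..M₁)·(M₂..M₅) → 0+28452+25·12·38 = 39852; k=2: (M₁..M₂)·(M₃..M₅) → 7200+40200+25·24·38 = 70200; k=3: (M₁..M₃)·(M₄..M₅) → 17052+27550+25·29·38 = 72152; k=4: (M₁..M₄)·(M₅..M₅) → 24552+0+25·25·38 = 48302.
Best split is after M₁, i.e. k = 1.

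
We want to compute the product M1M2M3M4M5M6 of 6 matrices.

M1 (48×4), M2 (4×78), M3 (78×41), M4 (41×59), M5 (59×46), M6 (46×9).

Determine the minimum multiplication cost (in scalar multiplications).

Adjacent pairs: M1M2 = 48·4·78 = 14976; M2M3 = 4·78·41 = 12792; M3M4 = 78·41·59 = 188682; M4M5 = 41·59·46 = 111274; M5M6 = 59·46·9 = 24426.
Length 3: M1..M3: k=1: 0+12792+48·4·41=20664; k=2: 14976+0+48·78·41=168480 → min 20664 | M2..M4: k=2: 0+188682+4·78·59=207090; k=3: 12792+0+4·41·59=22468 → min 22468 | M3..M5: k=3: 0+111274+78·41·46=258382; k=4: 188682+0+78·59·46=400374 → min 258382 | M4..M6: k=4: 0+24426+41·59·9=46197; k=5: 111274+0+41·46·9=128248 → min 46197.
Length 4: M1..M4: k=1: 0+22468+48·4·59=33796; k=2: 14976+188682+48·78·59=424554; k=3: 20664+0+48·41·59=136776 → min 33796 | M2..M5: k=2: 0+258382+4·78·46=272734; k=3: 12792+111274+4·41·46=131610; k=4: 22468+0+4·59·46=33324 → min 33324 | M3..M6: k=3: 0+46197+78·41·9=74979; k=4: 188682+24426+78·59·9=254526; k=5: 258382+0+78·46·9=290674 → min 74979.
Length 5: M1..M5: k=1: 0+33324+48·4·46=42156; k=2: 14976+258382+48·78·46=445582; k=3: 20664+111274+48·41·46=222466; k=4: 33796+0+48·59·46=164068 → min 42156 | M2..M6: k=2: 0+74979+4·78·9=77787; k=3: 12792+46197+4·41·9=60465; k=4: 22468+24426+4·59·9=49018; k=5: 33324+0+4·46·9=34980 → min 34980.
Length 6: M1..M6: k=1: 0+34980+48·4·9=36708; k=2: 14976+74979+48·78·9=123651; k=3: 20664+46197+48·41·9=84573; k=4: 33796+24426+48·59·9=83710; k=5: 42156+0+48·46·9=62028 → min 36708.
Optimal order: (M1((((M2M3)M4)M5)M6)) with cost 36708.

36708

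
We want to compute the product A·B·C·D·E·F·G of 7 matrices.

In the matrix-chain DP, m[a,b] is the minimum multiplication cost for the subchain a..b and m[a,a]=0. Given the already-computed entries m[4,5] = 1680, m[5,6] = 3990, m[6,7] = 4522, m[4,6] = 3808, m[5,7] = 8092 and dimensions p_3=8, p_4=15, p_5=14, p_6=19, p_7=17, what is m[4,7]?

m[4,7] = min over k∈[4,6] of m[4,k]+m[k+1,7]+p_{3}·p_k·p_{7}.
k=4: 0 + 8092 + 8·15·17 = 10132; k=5: 1680 + 4522 + 8·14·17 = 8106; k=6: 3808 + 0 + 8·19·17 = 6392.
Minimum: 6392 at k=6.

6392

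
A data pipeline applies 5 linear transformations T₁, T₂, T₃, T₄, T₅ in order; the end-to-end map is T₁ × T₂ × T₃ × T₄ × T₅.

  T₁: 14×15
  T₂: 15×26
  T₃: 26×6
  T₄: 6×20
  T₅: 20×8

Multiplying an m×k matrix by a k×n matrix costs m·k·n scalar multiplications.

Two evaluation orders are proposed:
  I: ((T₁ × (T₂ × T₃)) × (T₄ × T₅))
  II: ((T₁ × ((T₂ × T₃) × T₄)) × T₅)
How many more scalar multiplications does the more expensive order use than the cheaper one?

5348

Order I = ((T₁ × (T₂ × T₃)) × (T₄ × T₅)): (T₂ × T₃): 15×26 by 26×6 → 15×6, cost 15·26·6 = 2340; (T₁ × (T₂ × T₃)): 14×15 by 15×6 → 14×6, cost 14·15·6 = 1260; cumulative 3600; (T₄ × T₅): 6×20 by 20×8 → 6×8, cost 6·20·8 = 960; ((T₁ × (T₂ × T₃)) × (T₄ × T₅)): 14×6 by 6×8 → 14×8, cost 14·6·8 = 672; cumulative 5232. Total 5232.
Order II = ((T₁ × ((T₂ × T₃) × T₄)) × T₅): (T₂ × T₃): 15×26 by 26×6 → 15×6, cost 15·26·6 = 2340; ((T₂ × T₃) × T₄): 15×6 by 6×20 → 15×20, cost 15·6·20 = 1800; cumulative 4140; (T₁ × ((T₂ × T₃) × T₄)): 14×15 by 15×20 → 14×20, cost 14·15·20 = 4200; cumulative 8340; ((T₁ × ((T₂ × T₃) × T₄)) × T₅): 14×20 by 20×8 → 14×8, cost 14·20·8 = 2240; cumulative 10580. Total 10580.
Difference: |5232 − 10580| = 5348.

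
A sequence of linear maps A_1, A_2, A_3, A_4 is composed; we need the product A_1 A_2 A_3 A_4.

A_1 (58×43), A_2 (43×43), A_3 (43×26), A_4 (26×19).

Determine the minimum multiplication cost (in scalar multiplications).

103759

Adjacent pairs: A_1A_2 = 58·43·43 = 107242; A_2A_3 = 43·43·26 = 48074; A_3A_4 = 43·26·19 = 21242.
Length 3: A_1..A_3: k=1: 0+48074+58·43·26=112918; k=2: 107242+0+58·43·26=172086 → min 112918 | A_2..A_4: k=2: 0+21242+43·43·19=56373; k=3: 48074+0+43·26·19=69316 → min 56373.
Length 4: A_1..A_4: k=1: 0+56373+58·43·19=103759; k=2: 107242+21242+58·43·19=175870; k=3: 112918+0+58·26·19=141570 → min 103759.
Optimal order: (A_1 (A_2 (A_3 A_4))) with cost 103759.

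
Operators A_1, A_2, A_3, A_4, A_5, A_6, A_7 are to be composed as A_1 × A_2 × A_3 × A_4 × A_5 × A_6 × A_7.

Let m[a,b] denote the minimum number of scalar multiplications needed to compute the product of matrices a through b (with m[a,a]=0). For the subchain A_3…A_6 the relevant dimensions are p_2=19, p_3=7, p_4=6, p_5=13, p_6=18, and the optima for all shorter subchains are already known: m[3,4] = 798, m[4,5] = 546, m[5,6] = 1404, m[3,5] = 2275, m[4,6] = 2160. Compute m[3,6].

4254

m[3,6] = min over k∈[3,5] of m[3,k]+m[k+1,6]+p_{2}·p_k·p_{6}.
k=3: 0 + 2160 + 19·7·18 = 4554; k=4: 798 + 1404 + 19·6·18 = 4254; k=5: 2275 + 0 + 19·13·18 = 6721.
Minimum: 4254 at k=4.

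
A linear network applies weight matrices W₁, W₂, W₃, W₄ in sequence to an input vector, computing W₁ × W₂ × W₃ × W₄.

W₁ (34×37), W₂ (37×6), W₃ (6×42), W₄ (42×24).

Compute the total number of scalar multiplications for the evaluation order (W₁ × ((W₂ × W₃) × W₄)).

(W₂ × W₃): 37×6 by 6×42 → 37×42, cost 37·6·42 = 9324
((W₂ × W₃) × W₄): 37×42 by 42×24 → 37×24, cost 37·42·24 = 37296; cumulative 46620
(W₁ × ((W₂ × W₃) × W₄)): 34×37 by 37×24 → 34×24, cost 34·37·24 = 30192; cumulative 76812
Total: 76812 scalar multiplications.

76812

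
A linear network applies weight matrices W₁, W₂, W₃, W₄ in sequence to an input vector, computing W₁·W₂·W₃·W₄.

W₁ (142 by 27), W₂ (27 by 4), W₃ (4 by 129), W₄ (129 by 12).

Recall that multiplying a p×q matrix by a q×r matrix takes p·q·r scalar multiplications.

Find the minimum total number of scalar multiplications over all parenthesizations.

Adjacent pairs: W₁W₂ = 142·27·4 = 15336; W₂W₃ = 27·4·129 = 13932; W₃W₄ = 4·129·12 = 6192.
Length 3: W₁..W₃: k=1: 0+13932+142·27·129=508518; k=2: 15336+0+142·4·129=88608 → min 88608 | W₂..W₄: k=2: 0+6192+27·4·12=7488; k=3: 13932+0+27·129·12=55728 → min 7488.
Length 4: W₁..W₄: k=1: 0+7488+142·27·12=53496; k=2: 15336+6192+142·4·12=28344; k=3: 88608+0+142·129·12=308424 → min 28344.
Optimal order: ((W₁·W₂)·(W₃·W₄)) with cost 28344.

28344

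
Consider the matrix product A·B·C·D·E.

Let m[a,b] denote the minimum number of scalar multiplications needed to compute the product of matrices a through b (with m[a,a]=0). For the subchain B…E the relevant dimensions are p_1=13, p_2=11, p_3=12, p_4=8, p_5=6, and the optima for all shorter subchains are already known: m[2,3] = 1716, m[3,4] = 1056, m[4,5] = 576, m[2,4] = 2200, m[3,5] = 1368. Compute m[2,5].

m[2,5] = min over k∈[2,4] of m[2,k]+m[k+1,5]+p_{1}·p_k·p_{5}.
k=2: 0 + 1368 + 13·11·6 = 2226; k=3: 1716 + 576 + 13·12·6 = 3228; k=4: 2200 + 0 + 13·8·6 = 2824.
Minimum: 2226 at k=2.

2226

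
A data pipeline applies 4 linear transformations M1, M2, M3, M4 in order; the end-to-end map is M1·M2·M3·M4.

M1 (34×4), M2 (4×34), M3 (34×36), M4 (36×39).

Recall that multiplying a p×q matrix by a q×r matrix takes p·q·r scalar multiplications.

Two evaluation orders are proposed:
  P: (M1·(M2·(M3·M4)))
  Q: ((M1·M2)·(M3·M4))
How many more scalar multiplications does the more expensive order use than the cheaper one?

39100

Order P = (M1·(M2·(M3·M4))): (M3·M4): 34×36 by 36×39 → 34×39, cost 34·36·39 = 47736; (M2·(M3·M4)): 4×34 by 34×39 → 4×39, cost 4·34·39 = 5304; cumulative 53040; (M1·(M2·(M3·M4))): 34×4 by 4×39 → 34×39, cost 34·4·39 = 5304; cumulative 58344. Total 58344.
Order Q = ((M1·M2)·(M3·M4)): (M1·M2): 34×4 by 4×34 → 34×34, cost 34·4·34 = 4624; (M3·M4): 34×36 by 36×39 → 34×39, cost 34·36·39 = 47736; ((M1·M2)·(M3·M4)): 34×34 by 34×39 → 34×39, cost 34·34·39 = 45084; cumulative 97444. Total 97444.
Difference: |58344 − 97444| = 39100.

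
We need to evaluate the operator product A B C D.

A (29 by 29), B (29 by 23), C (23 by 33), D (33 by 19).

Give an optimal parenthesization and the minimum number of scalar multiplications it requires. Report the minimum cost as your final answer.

43073

Adjacent pairs: AB = 29·29·23 = 19343; BC = 29·23·33 = 22011; CD = 23·33·19 = 14421.
Length 3: A..C: k=1: 0+22011+29·29·33=49764; k=2: 19343+0+29·23·33=41354 → min 41354 | B..D: k=2: 0+14421+29·23·19=27094; k=3: 22011+0+29·33·19=40194 → min 27094.
Length 4: A..D: k=1: 0+27094+29·29·19=43073; k=2: 19343+14421+29·23·19=46437; k=3: 41354+0+29·33·19=59537 → min 43073.
Optimal parenthesization: (A (B (C D))) with cost 43073.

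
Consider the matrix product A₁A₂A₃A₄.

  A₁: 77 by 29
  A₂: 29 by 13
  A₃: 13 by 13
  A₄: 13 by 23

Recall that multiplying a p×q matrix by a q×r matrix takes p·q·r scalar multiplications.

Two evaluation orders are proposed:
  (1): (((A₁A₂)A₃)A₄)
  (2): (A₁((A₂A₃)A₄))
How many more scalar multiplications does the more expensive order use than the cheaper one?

134

Order (1) = (((A₁A₂)A₃)A₄): (A₁A₂): 77×29 by 29×13 → 77×13, cost 77·29·13 = 29029; ((A₁A₂)A₃): 77×13 by 13×13 → 77×13, cost 77·13·13 = 13013; cumulative 42042; (((A₁A₂)A₃)A₄): 77×13 by 13×23 → 77×23, cost 77·13·23 = 23023; cumulative 65065. Total 65065.
Order (2) = (A₁((A₂A₃)A₄)): (A₂A₃): 29×13 by 13×13 → 29×13, cost 29·13·13 = 4901; ((A₂A₃)A₄): 29×13 by 13×23 → 29×23, cost 29·13·23 = 8671; cumulative 13572; (A₁((A₂A₃)A₄)): 77×29 by 29×23 → 77×23, cost 77·29·23 = 51359; cumulative 64931. Total 64931.
Difference: |65065 − 64931| = 134.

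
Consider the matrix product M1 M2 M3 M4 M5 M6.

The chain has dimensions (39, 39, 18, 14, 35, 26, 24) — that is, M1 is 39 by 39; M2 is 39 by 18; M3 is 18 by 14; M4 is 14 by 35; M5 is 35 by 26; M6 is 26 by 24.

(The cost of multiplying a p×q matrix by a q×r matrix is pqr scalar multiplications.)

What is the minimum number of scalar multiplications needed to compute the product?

65702

Adjacent pairs: M1M2 = 39·39·18 = 27378; M2M3 = 39·18·14 = 9828; M3M4 = 18·14·35 = 8820; M4M5 = 14·35·26 = 12740; M5M6 = 35·26·24 = 21840.
Length 3: M1..M3: k=1: 0+9828+39·39·14=31122; k=2: 27378+0+39·18·14=37206 → min 31122 | M2..M4: k=2: 0+8820+39·18·35=33390; k=3: 9828+0+39·14·35=28938 → min 28938 | M3..M5: k=3: 0+12740+18·14·26=19292; k=4: 8820+0+18·35·26=25200 → min 19292 | M4..M6: k=4: 0+21840+14·35·24=33600; k=5: 12740+0+14·26·24=21476 → min 21476.
Length 4: M1..M4: k=1: 0+28938+39·39·35=82173; k=2: 27378+8820+39·18·35=60768; k=3: 31122+0+39·14·35=50232 → min 50232 | M2..M5: k=2: 0+19292+39·18·26=37544; k=3: 9828+12740+39·14·26=36764; k=4: 28938+0+39·35·26=64428 → min 36764 | M3..M6: k=3: 0+21476+18·14·24=27524; k=4: 8820+21840+18·35·24=45780; k=5: 19292+0+18·26·24=30524 → min 27524.
Length 5: M1..M5: k=1: 0+36764+39·39·26=76310; k=2: 27378+19292+39·18·26=64922; k=3: 31122+12740+39·14·26=58058; k=4: 50232+0+39·35·26=85722 → min 58058 | M2..M6: k=2: 0+27524+39·18·24=44372; k=3: 9828+21476+39·14·24=44408; k=4: 28938+21840+39·35·24=83538; k=5: 36764+0+39·26·24=61100 → min 44372.
Length 6: M1..M6: k=1: 0+44372+39·39·24=80876; k=2: 27378+27524+39·18·24=71750; k=3: 31122+21476+39·14·24=65702; k=4: 50232+21840+39·35·24=104832; k=5: 58058+0+39·26·24=82394 → min 65702.
Optimal order: ((M1 (M2 M3)) ((M4 M5) M6)) with cost 65702.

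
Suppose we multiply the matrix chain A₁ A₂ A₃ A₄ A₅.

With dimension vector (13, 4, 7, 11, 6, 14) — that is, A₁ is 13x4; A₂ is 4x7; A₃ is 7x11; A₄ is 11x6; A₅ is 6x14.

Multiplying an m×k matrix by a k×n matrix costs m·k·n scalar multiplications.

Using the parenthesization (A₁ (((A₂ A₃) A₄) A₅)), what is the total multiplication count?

(A₂ A₃): 4×7 by 7×11 → 4×11, cost 4·7·11 = 308
((A₂ A₃) A₄): 4×11 by 11×6 → 4×6, cost 4·11·6 = 264; cumulative 572
(((A₂ A₃) A₄) A₅): 4×6 by 6×14 → 4×14, cost 4·6·14 = 336; cumulative 908
(A₁ (((A₂ A₃) A₄) A₅)): 13×4 by 4×14 → 13×14, cost 13·4·14 = 728; cumulative 1636
Total: 1636 scalar multiplications.

1636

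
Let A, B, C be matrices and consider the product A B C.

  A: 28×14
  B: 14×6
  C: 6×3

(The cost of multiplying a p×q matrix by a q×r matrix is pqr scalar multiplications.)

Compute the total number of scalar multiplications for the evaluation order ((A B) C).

(A B): 28×14 by 14×6 → 28×6, cost 28·14·6 = 2352
((A B) C): 28×6 by 6×3 → 28×3, cost 28·6·3 = 504; cumulative 2856
Total: 2856 scalar multiplications.

2856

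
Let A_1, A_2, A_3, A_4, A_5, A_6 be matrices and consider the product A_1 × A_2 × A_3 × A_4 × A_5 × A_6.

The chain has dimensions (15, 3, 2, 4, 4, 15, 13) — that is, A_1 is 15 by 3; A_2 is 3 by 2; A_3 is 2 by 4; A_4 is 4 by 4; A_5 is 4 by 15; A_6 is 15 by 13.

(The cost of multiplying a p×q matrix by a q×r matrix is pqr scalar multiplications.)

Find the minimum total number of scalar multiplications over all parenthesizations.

Adjacent pairs: A_1A_2 = 15·3·2 = 90; A_2A_3 = 3·2·4 = 24; A_3A_4 = 2·4·4 = 32; A_4A_5 = 4·4·15 = 240; A_5A_6 = 4·15·13 = 780.
Length 3: A_1..A_3: k=1: 0+24+15·3·4=204; k=2: 90+0+15·2·4=210 → min 204 | A_2..A_4: k=2: 0+32+3·2·4=56; k=3: 24+0+3·4·4=72 → min 56 | A_3..A_5: k=3: 0+240+2·4·15=360; k=4: 32+0+2·4·15=152 → min 152 | A_4..A_6: k=4: 0+780+4·4·13=988; k=5: 240+0+4·15·13=1020 → min 988.
Length 4: A_1..A_4: k=1: 0+56+15·3·4=236; k=2: 90+32+15·2·4=242; k=3: 204+0+15·4·4=444 → min 236 | A_2..A_5: k=2: 0+152+3·2·15=242; k=3: 24+240+3·4·15=444; k=4: 56+0+3·4·15=236 → min 236 | A_3..A_6: k=3: 0+988+2·4·13=1092; k=4: 32+780+2·4·13=916; k=5: 152+0+2·15·13=542 → min 542.
Length 5: A_1..A_5: k=1: 0+236+15·3·15=911; k=2: 90+152+15·2·15=692; k=3: 204+240+15·4·15=1344; k=4: 236+0+15·4·15=1136 → min 692 | A_2..A_6: k=2: 0+542+3·2·13=620; k=3: 24+988+3·4·13=1168; k=4: 56+780+3·4·13=992; k=5: 236+0+3·15·13=821 → min 620.
Length 6: A_1..A_6: k=1: 0+620+15·3·13=1205; k=2: 90+542+15·2·13=1022; k=3: 204+988+15·4·13=1972; k=4: 236+780+15·4·13=1796; k=5: 692+0+15·15·13=3617 → min 1022.
Optimal order: ((A_1 × A_2) × (((A_3 × A_4) × A_5) × A_6)) with cost 1022.

1022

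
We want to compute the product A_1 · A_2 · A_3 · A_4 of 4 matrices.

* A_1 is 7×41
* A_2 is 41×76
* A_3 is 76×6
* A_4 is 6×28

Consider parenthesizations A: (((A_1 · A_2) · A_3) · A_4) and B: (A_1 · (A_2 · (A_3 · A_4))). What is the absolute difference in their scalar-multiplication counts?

81872

Order A = (((A_1 · A_2) · A_3) · A_4): (A_1 · A_2): 7×41 by 41×76 → 7×76, cost 7·41·76 = 21812; ((A_1 · A_2) · A_3): 7×76 by 76×6 → 7×6, cost 7·76·6 = 3192; cumulative 25004; (((A_1 · A_2) · A_3) · A_4): 7×6 by 6×28 → 7×28, cost 7·6·28 = 1176; cumulative 26180. Total 26180.
Order B = (A_1 · (A_2 · (A_3 · A_4))): (A_3 · A_4): 76×6 by 6×28 → 76×28, cost 76·6·28 = 12768; (A_2 · (A_3 · A_4)): 41×76 by 76×28 → 41×28, cost 41·76·28 = 87248; cumulative 100016; (A_1 · (A_2 · (A_3 · A_4))): 7×41 by 41×28 → 7×28, cost 7·41·28 = 8036; cumulative 108052. Total 108052.
Difference: |26180 − 108052| = 81872.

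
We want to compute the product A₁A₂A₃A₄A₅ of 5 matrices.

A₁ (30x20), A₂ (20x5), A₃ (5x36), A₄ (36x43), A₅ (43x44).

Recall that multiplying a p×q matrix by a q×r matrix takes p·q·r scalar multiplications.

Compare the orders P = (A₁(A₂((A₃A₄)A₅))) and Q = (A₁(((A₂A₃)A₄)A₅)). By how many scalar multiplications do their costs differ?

50800

Order P = (A₁(A₂((A₃A₄)A₅))): (A₃A₄): 5×36 by 36×43 → 5×43, cost 5·36·43 = 7740; ((A₃A₄)A₅): 5×43 by 43×44 → 5×44, cost 5·43·44 = 9460; cumulative 17200; (A₂((A₃A₄)A₅)): 20×5 by 5×44 → 20×44, cost 20·5·44 = 4400; cumulative 21600; (A₁(A₂((A₃A₄)A₅))): 30×20 by 20×44 → 30×44, cost 30·20·44 = 26400; cumulative 48000. Total 48000.
Order Q = (A₁(((A₂A₃)A₄)A₅)): (A₂A₃): 20×5 by 5×36 → 20×36, cost 20·5·36 = 3600; ((A₂A₃)A₄): 20×36 by 36×43 → 20×43, cost 20·36·43 = 30960; cumulative 34560; (((A₂A₃)A₄)A₅): 20×43 by 43×44 → 20×44, cost 20·43·44 = 37840; cumulative 72400; (A₁(((A₂A₃)A₄)A₅)): 30×20 by 20×44 → 30×44, cost 30·20·44 = 26400; cumulative 98800. Total 98800.
Difference: |48000 − 98800| = 50800.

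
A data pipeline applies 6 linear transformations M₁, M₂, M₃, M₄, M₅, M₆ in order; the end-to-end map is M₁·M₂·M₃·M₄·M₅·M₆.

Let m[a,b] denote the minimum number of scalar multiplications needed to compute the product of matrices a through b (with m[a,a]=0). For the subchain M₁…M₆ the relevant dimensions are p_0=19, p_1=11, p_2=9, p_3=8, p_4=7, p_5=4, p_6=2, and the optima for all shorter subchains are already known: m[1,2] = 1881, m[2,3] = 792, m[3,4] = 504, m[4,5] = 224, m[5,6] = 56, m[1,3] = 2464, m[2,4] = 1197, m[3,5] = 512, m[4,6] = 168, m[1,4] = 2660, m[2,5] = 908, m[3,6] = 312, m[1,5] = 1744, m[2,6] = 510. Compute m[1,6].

928

m[1,6] = min over k∈[1,5] of m[1,k]+m[k+1,6]+p_{0}·p_k·p_{6}.
k=1: 0 + 510 + 19·11·2 = 928; k=2: 1881 + 312 + 19·9·2 = 2535; k=3: 2464 + 168 + 19·8·2 = 2936; k=4: 2660 + 56 + 19·7·2 = 2982; k=5: 1744 + 0 + 19·4·2 = 1896.
Minimum: 928 at k=1.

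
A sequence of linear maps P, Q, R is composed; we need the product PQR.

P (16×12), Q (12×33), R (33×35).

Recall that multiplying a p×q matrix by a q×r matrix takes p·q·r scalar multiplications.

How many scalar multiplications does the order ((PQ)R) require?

24816

(PQ): 16×12 by 12×33 → 16×33, cost 16·12·33 = 6336
((PQ)R): 16×33 by 33×35 → 16×35, cost 16·33·35 = 18480; cumulative 24816
Total: 24816 scalar multiplications.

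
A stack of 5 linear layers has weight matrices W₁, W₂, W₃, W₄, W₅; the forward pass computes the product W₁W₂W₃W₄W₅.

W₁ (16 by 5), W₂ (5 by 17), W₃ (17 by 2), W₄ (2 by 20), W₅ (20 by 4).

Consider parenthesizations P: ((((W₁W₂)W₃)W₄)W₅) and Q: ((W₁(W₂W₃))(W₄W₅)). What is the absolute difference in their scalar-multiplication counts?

3206

Order P = ((((W₁W₂)W₃)W₄)W₅): (W₁W₂): 16×5 by 5×17 → 16×17, cost 16·5·17 = 1360; ((W₁W₂)W₃): 16×17 by 17×2 → 16×2, cost 16·17·2 = 544; cumulative 1904; (((W₁W₂)W₃)W₄): 16×2 by 2×20 → 16×20, cost 16·2·20 = 640; cumulative 2544; ((((W₁W₂)W₃)W₄)W₅): 16×20 by 20×4 → 16×4, cost 16·20·4 = 1280; cumulative 3824. Total 3824.
Order Q = ((W₁(W₂W₃))(W₄W₅)): (W₂W₃): 5×17 by 17×2 → 5×2, cost 5·17·2 = 170; (W₁(W₂W₃)): 16×5 by 5×2 → 16×2, cost 16·5·2 = 160; cumulative 330; (W₄W₅): 2×20 by 20×4 → 2×4, cost 2·20·4 = 160; ((W₁(W₂W₃))(W₄W₅)): 16×2 by 2×4 → 16×4, cost 16·2·4 = 128; cumulative 618. Total 618.
Difference: |3824 − 618| = 3206.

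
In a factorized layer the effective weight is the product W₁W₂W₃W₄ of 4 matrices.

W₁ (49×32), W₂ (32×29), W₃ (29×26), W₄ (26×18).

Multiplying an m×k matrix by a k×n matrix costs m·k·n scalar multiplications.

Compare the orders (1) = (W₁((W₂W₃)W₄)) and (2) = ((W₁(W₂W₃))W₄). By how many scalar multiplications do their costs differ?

Order (1) = (W₁((W₂W₃)W₄)): (W₂W₃): 32×29 by 29×26 → 32×26, cost 32·29·26 = 24128; ((W₂W₃)W₄): 32×26 by 26×18 → 32×18, cost 32·26·18 = 14976; cumulative 39104; (W₁((W₂W₃)W₄)): 49×32 by 32×18 → 49×18, cost 49·32·18 = 28224; cumulative 67328. Total 67328.
Order (2) = ((W₁(W₂W₃))W₄): (W₂W₃): 32×29 by 29×26 → 32×26, cost 32·29·26 = 24128; (W₁(W₂W₃)): 49×32 by 32×26 → 49×26, cost 49·32·26 = 40768; cumulative 64896; ((W₁(W₂W₃))W₄): 49×26 by 26×18 → 49×18, cost 49·26·18 = 22932; cumulative 87828. Total 87828.
Difference: |67328 − 87828| = 20500.

20500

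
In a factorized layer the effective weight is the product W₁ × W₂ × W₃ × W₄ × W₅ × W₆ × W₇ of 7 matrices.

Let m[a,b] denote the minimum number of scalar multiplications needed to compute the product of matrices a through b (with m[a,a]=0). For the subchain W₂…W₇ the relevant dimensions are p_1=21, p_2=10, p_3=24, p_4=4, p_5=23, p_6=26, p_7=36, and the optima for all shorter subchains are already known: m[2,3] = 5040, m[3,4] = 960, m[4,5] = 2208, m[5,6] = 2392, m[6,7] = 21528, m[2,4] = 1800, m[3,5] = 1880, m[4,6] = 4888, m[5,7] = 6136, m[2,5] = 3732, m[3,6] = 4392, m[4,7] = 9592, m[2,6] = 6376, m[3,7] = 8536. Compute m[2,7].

10960

m[2,7] = min over k∈[2,6] of m[2,k]+m[k+1,7]+p_{1}·p_k·p_{7}.
k=2: 0 + 8536 + 21·10·36 = 16096; k=3: 5040 + 9592 + 21·24·36 = 32776; k=4: 1800 + 6136 + 21·4·36 = 10960; k=5: 3732 + 21528 + 21·23·36 = 42648; k=6: 6376 + 0 + 21·26·36 = 26032.
Minimum: 10960 at k=4.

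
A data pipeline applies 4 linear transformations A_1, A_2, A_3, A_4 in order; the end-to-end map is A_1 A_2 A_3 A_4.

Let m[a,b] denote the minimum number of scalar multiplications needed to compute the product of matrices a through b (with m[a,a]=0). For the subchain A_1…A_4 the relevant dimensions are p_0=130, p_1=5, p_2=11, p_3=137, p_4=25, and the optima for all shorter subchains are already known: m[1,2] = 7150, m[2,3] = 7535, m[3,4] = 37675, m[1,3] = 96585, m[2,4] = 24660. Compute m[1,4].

40910

m[1,4] = min over k∈[1,3] of m[1,k]+m[k+1,4]+p_{0}·p_k·p_{4}.
k=1: 0 + 24660 + 130·5·25 = 40910; k=2: 7150 + 37675 + 130·11·25 = 80575; k=3: 96585 + 0 + 130·137·25 = 541835.
Minimum: 40910 at k=1.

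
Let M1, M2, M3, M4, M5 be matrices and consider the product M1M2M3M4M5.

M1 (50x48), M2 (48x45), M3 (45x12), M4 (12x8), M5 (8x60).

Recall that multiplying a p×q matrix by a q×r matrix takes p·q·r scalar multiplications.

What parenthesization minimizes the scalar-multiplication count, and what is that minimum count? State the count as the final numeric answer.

Adjacent pairs: M1M2 = 50·48·45 = 108000; M2M3 = 48·45·12 = 25920; M3M4 = 45·12·8 = 4320; M4M5 = 12·8·60 = 5760.
Length 3: M1..M3: k=1: 0+25920+50·48·12=54720; k=2: 108000+0+50·45·12=135000 → min 54720 | M2..M4: k=2: 0+4320+48·45·8=21600; k=3: 25920+0+48·12·8=30528 → min 21600 | M3..M5: k=3: 0+5760+45·12·60=38160; k=4: 4320+0+45·8·60=25920 → min 25920.
Length 4: M1..M4: k=1: 0+21600+50·48·8=40800; k=2: 108000+4320+50·45·8=130320; k=3: 54720+0+50·12·8=59520 → min 40800 | M2..M5: k=2: 0+25920+48·45·60=155520; k=3: 25920+5760+48·12·60=66240; k=4: 21600+0+48·8·60=44640 → min 44640.
Length 5: M1..M5: k=1: 0+44640+50·48·60=188640; k=2: 108000+25920+50·45·60=268920; k=3: 54720+5760+50·12·60=96480; k=4: 40800+0+50·8·60=64800 → min 64800.
Optimal parenthesization: ((M1(M2(M3M4)))M5) with cost 64800.

64800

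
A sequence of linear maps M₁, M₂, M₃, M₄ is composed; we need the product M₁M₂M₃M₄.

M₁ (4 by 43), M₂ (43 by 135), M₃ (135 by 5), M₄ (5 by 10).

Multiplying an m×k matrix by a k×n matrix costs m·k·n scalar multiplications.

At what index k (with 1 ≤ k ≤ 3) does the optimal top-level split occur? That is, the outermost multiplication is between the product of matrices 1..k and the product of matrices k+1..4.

3

Adjacent pairs: M₁M₂ = 4·43·135 = 23220; M₂M₃ = 43·135·5 = 29025; M₃M₄ = 135·5·10 = 6750.
Length 3: M₁..M₃: k=1: 0+29025+4·43·5=29885; k=2: 23220+0+4·135·5=25920 → min 25920 | M₂..M₄: k=2: 0+6750+43·135·10=64800; k=3: 29025+0+43·5·10=31175 → min 31175.
Top-level splits: k=1: (M₁..M₁)·(M₂..M₄) → 0+31175+4·43·10 = 32895; k=2: (M₁..M₂)·(M₃..M₄) → 23220+6750+4·135·10 = 35370; k=3: (M₁..M₃)·(M₄..M₄) → 25920+0+4·5·10 = 26120.
Best split is after M₃, i.e. k = 3.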